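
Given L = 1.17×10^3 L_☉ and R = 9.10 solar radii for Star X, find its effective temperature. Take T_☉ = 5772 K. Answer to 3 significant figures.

T/T_☉ = (L/L_☉)^(1/4) / (R/R_☉)^(1/2)
T = 5772 × (1.17×10^3)^(1/4) / √(9.10) = 5772 × 5.849 / 3.017 = 1.119×10^4 K.

1.12×10^4 K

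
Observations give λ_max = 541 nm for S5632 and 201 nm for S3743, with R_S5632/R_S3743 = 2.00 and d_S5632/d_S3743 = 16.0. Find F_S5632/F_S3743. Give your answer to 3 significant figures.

2.98×10^-4

Wien's law: T_S5632/T_S3743 = λ_S3743/λ_S5632 = 201/541 = 0.3715.
L_S5632/L_S3743 = (R_S5632/R_S3743)²(T_S5632/T_S3743)⁴ = (2.00)²(0.3715)⁴ = 0.07622.
F_S5632/F_S3743 = (L_S5632/L_S3743)/(d_S5632/d_S3743)² = 0.07622/(16.0)² = 2.977×10^-4.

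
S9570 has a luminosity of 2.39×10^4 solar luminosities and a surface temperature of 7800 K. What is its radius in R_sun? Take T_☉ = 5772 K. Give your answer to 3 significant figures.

R/R_☉ = √(L/L_☉) / (T/T_☉)² = √(2.39×10^4) / (1.351)²
       = 154.6 / 1.826 = 84.66.

84.7 R_sun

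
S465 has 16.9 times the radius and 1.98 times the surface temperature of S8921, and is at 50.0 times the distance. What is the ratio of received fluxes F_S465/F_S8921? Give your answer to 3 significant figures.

1.76

L_S465/L_S8921 = (R_S465/R_S8921)²(T_S465/T_S8921)⁴ = (16.9)² × (1.98)⁴ = 4390.
F_S465/F_S8921 = (L_S465/L_S8921)/(d_S465/d_S8921)² = 4390 / (50.0)² = 1.756.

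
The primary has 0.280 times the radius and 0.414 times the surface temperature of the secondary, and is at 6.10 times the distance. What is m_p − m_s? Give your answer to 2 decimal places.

L_p/L_s = (0.280)²(0.414)⁴ = 0.002303.
F_p/F_s = (L_p/L_s)/(d_p/d_s)² = 0.002303/37.21 = 6.190×10^-5.
m_p − m_s = −2.5 log₁₀(6.190×10^-5) = 10.52.

10.52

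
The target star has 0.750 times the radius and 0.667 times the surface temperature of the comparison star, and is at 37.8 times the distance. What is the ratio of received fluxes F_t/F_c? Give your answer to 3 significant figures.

L_t/L_c = (R_t/R_c)²(T_t/T_c)⁴ = (0.750)² × (0.667)⁴ = 0.1113.
F_t/F_c = (L_t/L_c)/(d_t/d_c)² = 0.1113 / (37.8)² = 7.792×10^-5.

7.79×10^-5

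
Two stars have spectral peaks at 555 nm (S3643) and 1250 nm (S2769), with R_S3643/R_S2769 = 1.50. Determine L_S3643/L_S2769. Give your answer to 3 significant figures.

Wien's law gives T ∝ 1/λ_max, so T_S3643/T_S2769 = λ_S2769/λ_S3643 = 1250/555 = 2.252.
Then L ∝ R²T⁴ gives L_S3643/L_S2769 = (1.50)² × (2.252)⁴ = 2.250 × 25.73 = 57.90.

57.9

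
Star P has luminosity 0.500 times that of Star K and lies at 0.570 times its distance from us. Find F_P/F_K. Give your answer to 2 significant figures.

1.5

F = L/(4πd²), so F_P/F_K = (L_P/L_K) / (d_P/d_K)²
= 0.500 / (0.570)² = 0.500 / 0.3249 = 1.539.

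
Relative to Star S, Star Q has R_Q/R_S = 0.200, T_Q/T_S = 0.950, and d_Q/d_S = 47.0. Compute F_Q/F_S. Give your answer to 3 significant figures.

L_Q/L_S = (R_Q/R_S)²(T_Q/T_S)⁴ = (0.200)² × (0.950)⁴ = 0.03258.
F_Q/F_S = (L_Q/L_S)/(d_Q/d_S)² = 0.03258 / (47.0)² = 1.475×10^-5.

1.47×10^-5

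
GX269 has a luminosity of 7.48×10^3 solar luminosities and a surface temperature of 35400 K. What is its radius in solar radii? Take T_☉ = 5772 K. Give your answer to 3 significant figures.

2.30 solar radii

R/R_☉ = √(L/L_☉) / (T/T_☉)² = √(7.48×10^3) / (6.133)²
       = 86.49 / 37.61 = 2.299.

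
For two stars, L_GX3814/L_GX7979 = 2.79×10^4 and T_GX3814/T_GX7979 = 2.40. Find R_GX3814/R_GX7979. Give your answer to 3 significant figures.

L ∝ R²T⁴ gives R ∝ √L / T², so
R_GX3814/R_GX7979 = √(2.79×10^4) / (2.40)² = 167.0 / 5.760 = 29.00.

29.0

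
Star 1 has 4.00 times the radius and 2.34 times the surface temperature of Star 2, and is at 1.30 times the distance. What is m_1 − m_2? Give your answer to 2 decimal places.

-6.13

L_1/L_2 = (4.00)²(2.34)⁴ = 479.7.
F_1/F_2 = (L_1/L_2)/(d_1/d_2)² = 479.7/1.690 = 283.9.
m_1 − m_2 = −2.5 log₁₀(283.9) = -6.13.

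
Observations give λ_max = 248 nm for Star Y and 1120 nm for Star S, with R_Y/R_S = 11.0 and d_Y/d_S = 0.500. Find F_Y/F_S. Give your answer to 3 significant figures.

2.01×10^5

Wien's law: T_Y/T_S = λ_S/λ_Y = 1120/248 = 4.516.
L_Y/L_S = (R_Y/R_S)²(T_Y/T_S)⁴ = (11.0)²(4.516)⁴ = 5.033×10^4.
F_Y/F_S = (L_Y/L_S)/(d_Y/d_S)² = 5.033×10^4/(0.500)² = 2.013×10^5.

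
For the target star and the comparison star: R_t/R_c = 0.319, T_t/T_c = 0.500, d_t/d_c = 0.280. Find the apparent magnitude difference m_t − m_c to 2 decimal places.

2.73

L_t/L_c = (0.319)²(0.500)⁴ = 0.006360.
F_t/F_c = (L_t/L_c)/(d_t/d_c)² = 0.006360/0.07840 = 0.08112.
m_t − m_c = −2.5 log₁₀(0.08112) = 2.73.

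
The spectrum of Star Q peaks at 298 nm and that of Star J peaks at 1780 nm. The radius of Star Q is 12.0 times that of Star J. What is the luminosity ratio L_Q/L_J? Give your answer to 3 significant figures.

Wien's law gives T ∝ 1/λ_max, so T_Q/T_J = λ_J/λ_Q = 1780/298 = 5.973.
Then L ∝ R²T⁴ gives L_Q/L_J = (12.0)² × (5.973)⁴ = 144.0 × 1273 = 1.833×10^5.

1.83×10^5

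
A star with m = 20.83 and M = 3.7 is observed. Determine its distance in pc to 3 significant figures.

2.67×10^4 pc

m − M = 5 log₁₀(d/10 pc)
20.83 − (3.7) = 17.13 = 5 log₁₀(d/10)
d = 10 × 10^(17.13/5) = 10 × 10^3.426 = 2.667×10^4 pc.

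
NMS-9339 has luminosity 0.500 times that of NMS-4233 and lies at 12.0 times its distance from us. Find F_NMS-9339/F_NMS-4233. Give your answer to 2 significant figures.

0.0035

F = L/(4πd²), so F_NMS-9339/F_NMS-4233 = (L_NMS-9339/L_NMS-4233) / (d_NMS-9339/d_NMS-4233)²
= 0.500 / (12.0)² = 0.500 / 144.0 = 0.003472.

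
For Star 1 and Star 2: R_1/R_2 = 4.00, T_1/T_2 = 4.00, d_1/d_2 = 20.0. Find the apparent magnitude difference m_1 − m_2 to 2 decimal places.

-2.53

L_1/L_2 = (4.00)²(4.00)⁴ = 4096.
F_1/F_2 = (L_1/L_2)/(d_1/d_2)² = 4096/400.0 = 10.24.
m_1 − m_2 = −2.5 log₁₀(10.24) = -2.53.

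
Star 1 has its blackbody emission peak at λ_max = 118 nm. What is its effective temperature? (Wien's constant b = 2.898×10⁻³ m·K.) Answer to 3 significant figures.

T = b/λ_max = 2.898×10⁻³ / (118×10⁻⁹) = 2.456×10^4 K.

2.46×10^4 K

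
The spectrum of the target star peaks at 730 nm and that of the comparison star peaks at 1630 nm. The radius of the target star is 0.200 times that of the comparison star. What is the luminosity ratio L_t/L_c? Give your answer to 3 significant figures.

Wien's law gives T ∝ 1/λ_max, so T_t/T_c = λ_c/λ_t = 1630/730 = 2.233.
Then L ∝ R²T⁴ gives L_t/L_c = (0.200)² × (2.233)⁴ = 0.04000 × 24.86 = 0.9943.

0.994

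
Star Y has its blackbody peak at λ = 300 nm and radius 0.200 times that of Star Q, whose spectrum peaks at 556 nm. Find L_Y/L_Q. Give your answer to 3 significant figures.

0.472

Wien's law gives T ∝ 1/λ_max, so T_Y/T_Q = λ_Q/λ_Y = 556/300 = 1.853.
Then L ∝ R²T⁴ gives L_Y/L_Q = (0.200)² × (1.853)⁴ = 0.04000 × 11.80 = 0.4719.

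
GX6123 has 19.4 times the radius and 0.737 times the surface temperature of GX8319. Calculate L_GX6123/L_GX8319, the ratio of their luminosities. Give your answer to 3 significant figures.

From the Stefan–Boltzmann law, L ∝ R²T⁴, so
L_GX6123/L_GX8319 = (R_GX6123/R_GX8319)² (T_GX6123/T_GX8319)⁴ = (19.4)² × (0.737)⁴ = 376.4 × 0.2950 = 111.0.

111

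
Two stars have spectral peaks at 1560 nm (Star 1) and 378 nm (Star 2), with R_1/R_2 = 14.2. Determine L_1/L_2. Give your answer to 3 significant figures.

0.695

Wien's law gives T ∝ 1/λ_max, so T_1/T_2 = λ_2/λ_1 = 378/1560 = 0.2423.
Then L ∝ R²T⁴ gives L_1/L_2 = (14.2)² × (0.2423)⁴ = 201.6 × 0.003447 = 0.6951.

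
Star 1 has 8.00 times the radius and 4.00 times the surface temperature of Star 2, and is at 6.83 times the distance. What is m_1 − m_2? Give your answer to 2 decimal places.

-6.36

L_1/L_2 = (8.00)²(4.00)⁴ = 1.638×10^4.
F_1/F_2 = (L_1/L_2)/(d_1/d_2)² = 1.638×10^4/46.65 = 351.2.
m_1 − m_2 = −2.5 log₁₀(351.2) = -6.36.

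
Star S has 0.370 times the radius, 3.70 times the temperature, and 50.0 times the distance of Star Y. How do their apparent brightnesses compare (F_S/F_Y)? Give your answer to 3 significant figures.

L_S/L_Y = (R_S/R_Y)²(T_S/T_Y)⁴ = (0.370)² × (3.70)⁴ = 25.66.
F_S/F_Y = (L_S/L_Y)/(d_S/d_Y)² = 25.66 / (50.0)² = 0.01026.

0.0103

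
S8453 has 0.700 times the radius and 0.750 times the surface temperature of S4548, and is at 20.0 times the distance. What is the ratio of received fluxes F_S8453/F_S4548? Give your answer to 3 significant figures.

L_S8453/L_S4548 = (R_S8453/R_S4548)²(T_S8453/T_S4548)⁴ = (0.700)² × (0.750)⁴ = 0.1550.
F_S8453/F_S4548 = (L_S8453/L_S4548)/(d_S8453/d_S4548)² = 0.1550 / (20.0)² = 3.876×10^-4.

3.88×10^-4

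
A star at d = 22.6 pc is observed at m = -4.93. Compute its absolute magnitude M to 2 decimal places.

M = m − 5 log₁₀(d/10 pc) = -4.93 − 5 log₁₀(22.6/10)
  = -4.93 − 5 × 0.354 = -4.93 − 1.77 = -6.70.

-6.70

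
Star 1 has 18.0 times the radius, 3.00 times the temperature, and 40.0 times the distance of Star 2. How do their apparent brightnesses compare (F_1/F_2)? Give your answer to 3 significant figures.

L_1/L_2 = (R_1/R_2)²(T_1/T_2)⁴ = (18.0)² × (3.00)⁴ = 2.624×10^4.
F_1/F_2 = (L_1/L_2)/(d_1/d_2)² = 2.624×10^4 / (40.0)² = 16.40.

16.4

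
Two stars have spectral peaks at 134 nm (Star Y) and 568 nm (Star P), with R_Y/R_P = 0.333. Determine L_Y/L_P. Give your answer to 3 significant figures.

Wien's law gives T ∝ 1/λ_max, so T_Y/T_P = λ_P/λ_Y = 568/134 = 4.239.
Then L ∝ R²T⁴ gives L_Y/L_P = (0.333)² × (4.239)⁴ = 0.1109 × 322.8 = 35.80.

35.8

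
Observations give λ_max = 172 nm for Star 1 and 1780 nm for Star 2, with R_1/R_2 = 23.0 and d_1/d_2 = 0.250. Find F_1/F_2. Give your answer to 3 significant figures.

9.71×10^7

Wien's law: T_1/T_2 = λ_2/λ_1 = 1780/172 = 10.35.
L_1/L_2 = (R_1/R_2)²(T_1/T_2)⁴ = (23.0)²(10.35)⁴ = 6.068×10^6.
F_1/F_2 = (L_1/L_2)/(d_1/d_2)² = 6.068×10^6/(0.250)² = 9.708×10^7.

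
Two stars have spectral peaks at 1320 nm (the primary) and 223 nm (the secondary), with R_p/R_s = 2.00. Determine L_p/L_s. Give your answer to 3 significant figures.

Wien's law gives T ∝ 1/λ_max, so T_p/T_s = λ_s/λ_p = 223/1320 = 0.1689.
Then L ∝ R²T⁴ gives L_p/L_s = (2.00)² × (0.1689)⁴ = 4.000 × 8.146×10^-4 = 0.003258.

0.00326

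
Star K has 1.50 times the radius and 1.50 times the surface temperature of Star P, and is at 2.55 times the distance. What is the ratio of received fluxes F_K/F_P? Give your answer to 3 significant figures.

L_K/L_P = (R_K/R_P)²(T_K/T_P)⁴ = (1.50)² × (1.50)⁴ = 11.39.
F_K/F_P = (L_K/L_P)/(d_K/d_P)² = 11.39 / (2.55)² = 1.752.

1.75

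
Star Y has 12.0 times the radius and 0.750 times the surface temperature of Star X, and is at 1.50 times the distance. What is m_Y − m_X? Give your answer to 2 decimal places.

L_Y/L_X = (12.0)²(0.750)⁴ = 45.56.
F_Y/F_X = (L_Y/L_X)/(d_Y/d_X)² = 45.56/2.250 = 20.25.
m_Y − m_X = −2.5 log₁₀(20.25) = -3.27.

-3.27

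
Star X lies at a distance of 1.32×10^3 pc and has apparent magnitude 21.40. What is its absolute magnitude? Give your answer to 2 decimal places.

M = m − 5 log₁₀(d/10 pc) = 21.40 − 5 log₁₀(1.32×10^3/10)
  = 21.40 − 5 × 2.121 = 21.40 − 10.60 = 10.80.

10.80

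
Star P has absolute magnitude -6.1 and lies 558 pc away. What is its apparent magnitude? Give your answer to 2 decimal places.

2.63

m = M + 5 log₁₀(d/10 pc) = -6.1 + 5 log₁₀(558/10)
  = -6.1 + 5 × 1.747 = -6.1 + 8.73 = 2.63.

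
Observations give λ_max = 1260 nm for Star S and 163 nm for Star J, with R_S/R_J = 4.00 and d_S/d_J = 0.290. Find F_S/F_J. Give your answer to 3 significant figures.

0.0533

Wien's law: T_S/T_J = λ_J/λ_S = 163/1260 = 0.1294.
L_S/L_J = (R_S/R_J)²(T_S/T_J)⁴ = (4.00)²(0.1294)⁴ = 0.004481.
F_S/F_J = (L_S/L_J)/(d_S/d_J)² = 0.004481/(0.290)² = 0.05328.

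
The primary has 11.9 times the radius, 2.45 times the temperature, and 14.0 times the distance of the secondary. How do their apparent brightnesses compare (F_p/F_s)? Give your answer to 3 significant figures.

26.0

L_p/L_s = (R_p/R_s)²(T_p/T_s)⁴ = (11.9)² × (2.45)⁴ = 5102.
F_p/F_s = (L_p/L_s)/(d_p/d_s)² = 5102 / (14.0)² = 26.03.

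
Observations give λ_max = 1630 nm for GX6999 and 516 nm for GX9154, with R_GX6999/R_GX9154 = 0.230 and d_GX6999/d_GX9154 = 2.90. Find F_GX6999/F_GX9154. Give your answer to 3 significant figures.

6.32×10^-5

Wien's law: T_GX6999/T_GX9154 = λ_GX9154/λ_GX6999 = 516/1630 = 0.3166.
L_GX6999/L_GX9154 = (R_GX6999/R_GX9154)²(T_GX6999/T_GX9154)⁴ = (0.230)²(0.3166)⁴ = 5.313×10^-4.
F_GX6999/F_GX9154 = (L_GX6999/L_GX9154)/(d_GX6999/d_GX9154)² = 5.313×10^-4/(2.90)² = 6.317×10^-5.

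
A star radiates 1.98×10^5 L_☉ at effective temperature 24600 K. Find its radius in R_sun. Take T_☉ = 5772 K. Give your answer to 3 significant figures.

24.5 R_sun

R/R_☉ = √(L/L_☉) / (T/T_☉)² = √(1.98×10^5) / (4.262)²
       = 445.0 / 18.16 = 24.50.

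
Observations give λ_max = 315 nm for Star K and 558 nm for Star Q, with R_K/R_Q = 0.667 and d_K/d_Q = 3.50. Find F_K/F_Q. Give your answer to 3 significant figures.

Wien's law: T_K/T_Q = λ_Q/λ_K = 558/315 = 1.771.
L_K/L_Q = (R_K/R_Q)²(T_K/T_Q)⁴ = (0.667)²(1.771)⁴ = 4.381.
F_K/F_Q = (L_K/L_Q)/(d_K/d_Q)² = 4.381/(3.50)² = 0.3576.

0.358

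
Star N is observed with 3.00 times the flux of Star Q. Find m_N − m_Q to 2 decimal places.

m_N − m_Q = −2.5 log₁₀(F_N/F_Q) = −2.5 log₁₀(3.00) = −2.5 × (0.477) = -1.193.

-1.19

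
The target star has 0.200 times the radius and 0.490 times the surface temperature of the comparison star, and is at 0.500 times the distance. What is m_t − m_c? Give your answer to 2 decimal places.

5.09

L_t/L_c = (0.200)²(0.490)⁴ = 0.002306.
F_t/F_c = (L_t/L_c)/(d_t/d_c)² = 0.002306/0.2500 = 0.009224.
m_t − m_c = −2.5 log₁₀(0.009224) = 5.09.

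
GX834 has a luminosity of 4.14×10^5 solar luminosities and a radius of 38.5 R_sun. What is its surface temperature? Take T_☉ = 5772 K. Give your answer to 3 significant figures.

T/T_☉ = (L/L_☉)^(1/4) / (R/R_☉)^(1/2)
T = 5772 × (4.14×10^5)^(1/4) / √(38.5) = 5772 × 25.37 / 6.205 = 2.360×10^4 K.

2.36×10^4 K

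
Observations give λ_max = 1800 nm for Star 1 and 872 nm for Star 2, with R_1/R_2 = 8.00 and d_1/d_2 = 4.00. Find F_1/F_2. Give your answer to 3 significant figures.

Wien's law: T_1/T_2 = λ_2/λ_1 = 872/1800 = 0.4844.
L_1/L_2 = (R_1/R_2)²(T_1/T_2)⁴ = (8.00)²(0.4844)⁴ = 3.525.
F_1/F_2 = (L_1/L_2)/(d_1/d_2)² = 3.525/(4.00)² = 0.2203.

0.220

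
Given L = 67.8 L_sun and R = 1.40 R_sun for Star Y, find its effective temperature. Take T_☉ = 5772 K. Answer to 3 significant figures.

1.40×10^4 K

T/T_☉ = (L/L_☉)^(1/4) / (R/R_☉)^(1/2)
T = 5772 × (67.8)^(1/4) / √(1.40) = 5772 × 2.870 / 1.183 = 1.400×10^4 K.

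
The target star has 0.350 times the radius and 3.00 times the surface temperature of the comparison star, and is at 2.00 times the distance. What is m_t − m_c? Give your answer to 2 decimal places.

-0.99

L_t/L_c = (0.350)²(3.00)⁴ = 9.922.
F_t/F_c = (L_t/L_c)/(d_t/d_c)² = 9.922/4.000 = 2.481.
m_t − m_c = −2.5 log₁₀(2.481) = -0.99.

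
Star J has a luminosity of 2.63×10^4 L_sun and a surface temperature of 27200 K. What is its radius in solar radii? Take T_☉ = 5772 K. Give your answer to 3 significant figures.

R/R_☉ = √(L/L_☉) / (T/T_☉)² = √(2.63×10^4) / (4.712)²
       = 162.2 / 22.21 = 7.303.

7.30 solar radii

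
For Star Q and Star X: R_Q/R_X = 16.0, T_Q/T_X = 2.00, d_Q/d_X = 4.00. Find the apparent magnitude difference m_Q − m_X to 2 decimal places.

L_Q/L_X = (16.0)²(2.00)⁴ = 4096.
F_Q/F_X = (L_Q/L_X)/(d_Q/d_X)² = 4096/16.00 = 256.0.
m_Q − m_X = −2.5 log₁₀(256.0) = -6.02.

-6.02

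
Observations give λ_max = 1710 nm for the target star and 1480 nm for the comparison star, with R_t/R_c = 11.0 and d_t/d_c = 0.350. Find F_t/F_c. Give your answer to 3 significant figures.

554

Wien's law: T_t/T_c = λ_c/λ_t = 1480/1710 = 0.8655.
L_t/L_c = (R_t/R_c)²(T_t/T_c)⁴ = (11.0)²(0.8655)⁴ = 67.90.
F_t/F_c = (L_t/L_c)/(d_t/d_c)² = 67.90/(0.350)² = 554.3.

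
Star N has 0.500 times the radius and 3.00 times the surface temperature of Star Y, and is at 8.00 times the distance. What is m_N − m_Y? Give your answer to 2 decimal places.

1.25

L_N/L_Y = (0.500)²(3.00)⁴ = 20.25.
F_N/F_Y = (L_N/L_Y)/(d_N/d_Y)² = 20.25/64.00 = 0.3164.
m_N − m_Y = −2.5 log₁₀(0.3164) = 1.25.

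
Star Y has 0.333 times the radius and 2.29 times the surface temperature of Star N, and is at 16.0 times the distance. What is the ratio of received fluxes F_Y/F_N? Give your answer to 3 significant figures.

0.0119

L_Y/L_N = (R_Y/R_N)²(T_Y/T_N)⁴ = (0.333)² × (2.29)⁴ = 3.050.
F_Y/F_N = (L_Y/L_N)/(d_Y/d_N)² = 3.050 / (16.0)² = 0.01191.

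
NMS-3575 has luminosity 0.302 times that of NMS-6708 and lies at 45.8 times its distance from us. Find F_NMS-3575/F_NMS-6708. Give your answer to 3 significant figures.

1.44×10^-4

F = L/(4πd²), so F_NMS-3575/F_NMS-6708 = (L_NMS-3575/L_NMS-6708) / (d_NMS-3575/d_NMS-6708)²
= 0.302 / (45.8)² = 0.302 / 2098 = 1.440×10^-4.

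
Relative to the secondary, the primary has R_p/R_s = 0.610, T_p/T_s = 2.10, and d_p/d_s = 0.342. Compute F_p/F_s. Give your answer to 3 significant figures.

61.9

L_p/L_s = (R_p/R_s)²(T_p/T_s)⁴ = (0.610)² × (2.10)⁴ = 7.237.
F_p/F_s = (L_p/L_s)/(d_p/d_s)² = 7.237 / (0.342)² = 61.87.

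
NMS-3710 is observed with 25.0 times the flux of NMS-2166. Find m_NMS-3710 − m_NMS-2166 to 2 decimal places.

-3.49

m_NMS-3710 − m_NMS-2166 = −2.5 log₁₀(F_NMS-3710/F_NMS-2166) = −2.5 log₁₀(25.0) = −2.5 × (1.398) = -3.495.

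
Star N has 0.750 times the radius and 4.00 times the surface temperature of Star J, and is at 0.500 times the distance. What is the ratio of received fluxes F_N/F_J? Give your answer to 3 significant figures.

L_N/L_J = (R_N/R_J)²(T_N/T_J)⁴ = (0.750)² × (4.00)⁴ = 144.0.
F_N/F_J = (L_N/L_J)/(d_N/d_J)² = 144.0 / (0.500)² = 576.0.

576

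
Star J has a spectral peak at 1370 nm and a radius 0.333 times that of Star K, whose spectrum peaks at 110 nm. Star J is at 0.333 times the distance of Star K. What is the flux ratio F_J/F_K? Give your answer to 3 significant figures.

Wien's law: T_J/T_K = λ_K/λ_J = 110/1370 = 0.08029.
L_J/L_K = (R_J/R_K)²(T_J/T_K)⁴ = (0.333)²(0.08029)⁴ = 4.609×10^-6.
F_J/F_K = (L_J/L_K)/(d_J/d_K)² = 4.609×10^-6/(0.333)² = 4.156×10^-5.

4.16×10^-5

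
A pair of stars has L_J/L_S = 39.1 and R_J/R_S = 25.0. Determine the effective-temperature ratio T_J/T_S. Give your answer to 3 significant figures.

L ∝ R²T⁴ gives T ∝ (L/R²)^(1/4), so
T_J/T_S = (39.1 / 25.0²)^(1/4) = (0.06256)^(1/4) = 0.5001.

0.500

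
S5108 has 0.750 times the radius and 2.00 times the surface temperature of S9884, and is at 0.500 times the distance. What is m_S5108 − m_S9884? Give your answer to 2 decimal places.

L_S5108/L_S9884 = (0.750)²(2.00)⁴ = 9.000.
F_S5108/F_S9884 = (L_S5108/L_S9884)/(d_S5108/d_S9884)² = 9.000/0.2500 = 36.00.
m_S5108 − m_S9884 = −2.5 log₁₀(36.00) = -3.89.

-3.89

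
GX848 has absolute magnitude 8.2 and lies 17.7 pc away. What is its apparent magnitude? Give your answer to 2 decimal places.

m = M + 5 log₁₀(d/10 pc) = 8.2 + 5 log₁₀(17.7/10)
  = 8.2 + 5 × 0.248 = 8.2 + 1.24 = 9.44.

9.44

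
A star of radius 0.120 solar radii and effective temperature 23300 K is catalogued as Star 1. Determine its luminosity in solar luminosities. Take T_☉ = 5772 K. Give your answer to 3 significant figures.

3.82 solar luminosities

L/L_☉ = (R/R_☉)² (T/T_☉)⁴ = (0.120)² × (23300/5772)⁴
       = 0.01440 × (4.037)⁴ = 0.01440 × 265.5 = 3.824.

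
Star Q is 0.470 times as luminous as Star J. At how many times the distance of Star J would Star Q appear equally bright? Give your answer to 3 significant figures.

Equal flux requires L_Q/d_Q² = L_J/d_J², so d_Q/d_J = √(L_Q/L_J)
= √(0.470) = 0.6856.

0.686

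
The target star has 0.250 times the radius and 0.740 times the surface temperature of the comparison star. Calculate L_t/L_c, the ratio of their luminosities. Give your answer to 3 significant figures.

From the Stefan–Boltzmann law, L ∝ R²T⁴, so
L_t/L_c = (R_t/R_c)² (T_t/T_c)⁴ = (0.250)² × (0.740)⁴ = 0.06250 × 0.2999 = 0.01874.

0.0187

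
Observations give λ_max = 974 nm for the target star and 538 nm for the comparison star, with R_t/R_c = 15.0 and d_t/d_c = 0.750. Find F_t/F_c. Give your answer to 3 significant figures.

37.2

Wien's law: T_t/T_c = λ_c/λ_t = 538/974 = 0.5524.
L_t/L_c = (R_t/R_c)²(T_t/T_c)⁴ = (15.0)²(0.5524)⁴ = 20.94.
F_t/F_c = (L_t/L_c)/(d_t/d_c)² = 20.94/(0.750)² = 37.24.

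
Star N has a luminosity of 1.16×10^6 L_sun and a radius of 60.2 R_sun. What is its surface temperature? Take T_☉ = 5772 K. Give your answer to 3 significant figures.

2.44×10^4 K

T/T_☉ = (L/L_☉)^(1/4) / (R/R_☉)^(1/2)
T = 5772 × (1.16×10^6)^(1/4) / √(60.2) = 5772 × 32.82 / 7.759 = 2.441×10^4 K.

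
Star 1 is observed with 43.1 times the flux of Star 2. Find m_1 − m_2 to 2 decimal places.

-4.09

m_1 − m_2 = −2.5 log₁₀(F_1/F_2) = −2.5 log₁₀(43.1) = −2.5 × (1.634) = -4.086.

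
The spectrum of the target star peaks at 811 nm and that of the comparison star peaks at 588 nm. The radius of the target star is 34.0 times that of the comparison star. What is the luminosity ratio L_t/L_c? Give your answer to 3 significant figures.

319

Wien's law gives T ∝ 1/λ_max, so T_t/T_c = λ_c/λ_t = 588/811 = 0.7250.
Then L ∝ R²T⁴ gives L_t/L_c = (34.0)² × (0.7250)⁴ = 1156 × 0.2763 = 319.4.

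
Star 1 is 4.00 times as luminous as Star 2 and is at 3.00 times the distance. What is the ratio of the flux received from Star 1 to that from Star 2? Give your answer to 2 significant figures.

F = L/(4πd²), so F_1/F_2 = (L_1/L_2) / (d_1/d_2)²
= 4.00 / (3.00)² = 4.00 / 9.000 = 0.4444.

0.44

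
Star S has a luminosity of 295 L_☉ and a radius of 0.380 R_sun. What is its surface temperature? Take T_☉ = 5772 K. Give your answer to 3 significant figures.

3.88×10^4 K

T/T_☉ = (L/L_☉)^(1/4) / (R/R_☉)^(1/2)
T = 5772 × (295)^(1/4) / √(0.380) = 5772 × 4.144 / 0.6164 = 3.881×10^4 K.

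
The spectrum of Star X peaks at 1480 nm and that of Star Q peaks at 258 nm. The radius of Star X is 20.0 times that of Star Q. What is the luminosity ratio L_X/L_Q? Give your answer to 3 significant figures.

0.369

Wien's law gives T ∝ 1/λ_max, so T_X/T_Q = λ_Q/λ_X = 258/1480 = 0.1743.
Then L ∝ R²T⁴ gives L_X/L_Q = (20.0)² × (0.1743)⁴ = 400.0 × 9.235×10^-4 = 0.3694.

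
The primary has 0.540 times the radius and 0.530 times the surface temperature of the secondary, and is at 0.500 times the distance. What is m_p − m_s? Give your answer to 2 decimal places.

2.59

L_p/L_s = (0.540)²(0.530)⁴ = 0.02301.
F_p/F_s = (L_p/L_s)/(d_p/d_s)² = 0.02301/0.2500 = 0.09203.
m_p − m_s = −2.5 log₁₀(0.09203) = 2.59.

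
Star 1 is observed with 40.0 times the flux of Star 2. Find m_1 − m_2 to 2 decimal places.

m_1 − m_2 = −2.5 log₁₀(F_1/F_2) = −2.5 log₁₀(40.0) = −2.5 × (1.602) = -4.005.

-4.01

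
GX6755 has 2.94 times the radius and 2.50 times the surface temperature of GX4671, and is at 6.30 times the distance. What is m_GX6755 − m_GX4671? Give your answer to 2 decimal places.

L_GX6755/L_GX4671 = (2.94)²(2.50)⁴ = 337.6.
F_GX6755/F_GX4671 = (L_GX6755/L_GX4671)/(d_GX6755/d_GX4671)² = 337.6/39.69 = 8.507.
m_GX6755 − m_GX4671 = −2.5 log₁₀(8.507) = -2.32.

-2.32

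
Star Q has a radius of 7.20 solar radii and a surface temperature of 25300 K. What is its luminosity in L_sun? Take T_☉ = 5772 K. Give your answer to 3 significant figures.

1.91×10^4 L_sun

L/L_☉ = (R/R_☉)² (T/T_☉)⁴ = (7.20)² × (25300/5772)⁴
       = 51.84 × (4.383)⁴ = 51.84 × 369.1 = 1.914×10^4.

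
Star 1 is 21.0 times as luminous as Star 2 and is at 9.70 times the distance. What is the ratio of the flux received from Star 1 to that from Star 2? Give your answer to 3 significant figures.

0.223

F = L/(4πd²), so F_1/F_2 = (L_1/L_2) / (d_1/d_2)²
= 21.0 / (9.70)² = 21.0 / 94.09 = 0.2232.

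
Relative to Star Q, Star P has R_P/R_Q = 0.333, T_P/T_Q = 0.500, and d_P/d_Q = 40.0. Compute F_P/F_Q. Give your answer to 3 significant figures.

L_P/L_Q = (R_P/R_Q)²(T_P/T_Q)⁴ = (0.333)² × (0.500)⁴ = 0.006931.
F_P/F_Q = (L_P/L_Q)/(d_P/d_Q)² = 0.006931 / (40.0)² = 4.332×10^-6.

4.33×10^-6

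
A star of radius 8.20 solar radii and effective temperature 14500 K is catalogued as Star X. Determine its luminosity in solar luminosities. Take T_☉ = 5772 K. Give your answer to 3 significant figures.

L/L_☉ = (R/R_☉)² (T/T_☉)⁴ = (8.20)² × (14500/5772)⁴
       = 67.24 × (2.512)⁴ = 67.24 × 39.83 = 2678.

2.68×10^3 solar luminosities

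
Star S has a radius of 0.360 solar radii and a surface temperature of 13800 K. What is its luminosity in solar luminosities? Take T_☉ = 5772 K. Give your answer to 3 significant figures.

4.23 solar luminosities

L/L_☉ = (R/R_☉)² (T/T_☉)⁴ = (0.360)² × (13800/5772)⁴
       = 0.1296 × (2.391)⁴ = 0.1296 × 32.67 = 4.235.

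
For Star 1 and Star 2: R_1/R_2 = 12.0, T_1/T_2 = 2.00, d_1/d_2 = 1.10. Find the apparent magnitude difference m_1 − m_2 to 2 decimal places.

L_1/L_2 = (12.0)²(2.00)⁴ = 2304.
F_1/F_2 = (L_1/L_2)/(d_1/d_2)² = 2304/1.210 = 1904.
m_1 − m_2 = −2.5 log₁₀(1904) = -8.20.

-8.20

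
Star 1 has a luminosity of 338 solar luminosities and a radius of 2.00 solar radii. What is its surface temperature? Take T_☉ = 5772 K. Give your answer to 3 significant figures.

1.75×10^4 K

T/T_☉ = (L/L_☉)^(1/4) / (R/R_☉)^(1/2)
T = 5772 × (338)^(1/4) / √(2.00) = 5772 × 4.288 / 1.414 = 1.750×10^4 K.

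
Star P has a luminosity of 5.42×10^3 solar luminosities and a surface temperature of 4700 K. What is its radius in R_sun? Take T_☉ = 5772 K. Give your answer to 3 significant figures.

R/R_☉ = √(L/L_☉) / (T/T_☉)² = √(5.42×10^3) / (0.8143)²
       = 73.62 / 0.6630 = 111.0.

111 R_sun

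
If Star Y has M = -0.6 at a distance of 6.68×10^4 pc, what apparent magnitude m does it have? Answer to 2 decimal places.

m = M + 5 log₁₀(d/10 pc) = -0.6 + 5 log₁₀(6.68×10^4/10)
  = -0.6 + 5 × 3.825 = -0.6 + 19.12 = 18.52.

18.52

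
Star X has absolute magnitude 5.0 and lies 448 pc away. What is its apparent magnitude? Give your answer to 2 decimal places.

m = M + 5 log₁₀(d/10 pc) = 5.0 + 5 log₁₀(448/10)
  = 5.0 + 5 × 1.651 = 5.0 + 8.26 = 13.26.

13.26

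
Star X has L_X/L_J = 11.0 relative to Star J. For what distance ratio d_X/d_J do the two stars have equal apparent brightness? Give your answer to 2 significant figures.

Equal flux requires L_X/d_X² = L_J/d_J², so d_X/d_J = √(L_X/L_J)
= √(11.0) = 3.317.

3.3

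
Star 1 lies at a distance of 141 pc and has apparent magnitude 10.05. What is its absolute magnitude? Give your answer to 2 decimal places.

M = m − 5 log₁₀(d/10 pc) = 10.05 − 5 log₁₀(141/10)
  = 10.05 − 5 × 1.149 = 10.05 − 5.75 = 4.30.

4.30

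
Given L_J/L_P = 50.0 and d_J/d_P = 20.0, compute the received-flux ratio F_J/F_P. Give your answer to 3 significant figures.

F = L/(4πd²), so F_J/F_P = (L_J/L_P) / (d_J/d_P)²
= 50.0 / (20.0)² = 50.0 / 400.0 = 0.1250.

0.125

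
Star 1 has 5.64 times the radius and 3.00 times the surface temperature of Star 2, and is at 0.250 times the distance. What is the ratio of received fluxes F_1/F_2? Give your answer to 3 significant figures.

4.12×10^4

L_1/L_2 = (R_1/R_2)²(T_1/T_2)⁴ = (5.64)² × (3.00)⁴ = 2577.
F_1/F_2 = (L_1/L_2)/(d_1/d_2)² = 2577 / (0.250)² = 4.123×10^4.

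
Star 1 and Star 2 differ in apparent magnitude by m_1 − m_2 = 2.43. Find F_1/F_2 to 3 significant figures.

0.107

F_1/F_2 = 10^(−(m_1 − m_2)/2.5) = 10^(-2.43/2.5) = 10^-0.972 = 0.1067.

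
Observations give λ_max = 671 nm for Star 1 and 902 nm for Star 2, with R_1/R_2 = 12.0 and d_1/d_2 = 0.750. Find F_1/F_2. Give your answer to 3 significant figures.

836

Wien's law: T_1/T_2 = λ_2/λ_1 = 902/671 = 1.344.
L_1/L_2 = (R_1/R_2)²(T_1/T_2)⁴ = (12.0)²(1.344)⁴ = 470.2.
F_1/F_2 = (L_1/L_2)/(d_1/d_2)² = 470.2/(0.750)² = 835.9.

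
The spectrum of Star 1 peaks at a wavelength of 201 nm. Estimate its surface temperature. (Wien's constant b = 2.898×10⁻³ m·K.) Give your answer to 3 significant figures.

1.44×10^4 K

T = b/λ_max = 2.898×10⁻³ / (201×10⁻⁹) = 1.442×10^4 K.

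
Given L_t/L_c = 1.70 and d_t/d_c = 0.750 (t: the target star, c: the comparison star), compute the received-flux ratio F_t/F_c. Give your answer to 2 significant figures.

F = L/(4πd²), so F_t/F_c = (L_t/L_c) / (d_t/d_c)²
= 1.70 / (0.750)² = 1.70 / 0.5625 = 3.022.

3.0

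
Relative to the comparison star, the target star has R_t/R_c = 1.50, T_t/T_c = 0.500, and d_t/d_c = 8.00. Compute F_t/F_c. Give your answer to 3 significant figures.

0.00220

L_t/L_c = (R_t/R_c)²(T_t/T_c)⁴ = (1.50)² × (0.500)⁴ = 0.1406.
F_t/F_c = (L_t/L_c)/(d_t/d_c)² = 0.1406 / (8.00)² = 0.002197.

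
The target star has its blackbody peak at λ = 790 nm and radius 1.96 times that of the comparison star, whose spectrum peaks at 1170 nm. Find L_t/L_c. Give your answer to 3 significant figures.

18.5

Wien's law gives T ∝ 1/λ_max, so T_t/T_c = λ_c/λ_t = 1170/790 = 1.481.
Then L ∝ R²T⁴ gives L_t/L_c = (1.96)² × (1.481)⁴ = 3.842 × 4.811 = 18.48.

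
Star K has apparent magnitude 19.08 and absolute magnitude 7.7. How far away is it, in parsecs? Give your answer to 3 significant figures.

m − M = 5 log₁₀(d/10 pc)
19.08 − (7.7) = 11.38 = 5 log₁₀(d/10)
d = 10 × 10^(11.38/5) = 10 × 10^2.276 = 1888 pc.

1.89×10^3 pc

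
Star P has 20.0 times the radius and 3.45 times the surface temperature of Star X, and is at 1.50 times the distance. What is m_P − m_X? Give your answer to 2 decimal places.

L_P/L_X = (20.0)²(3.45)⁴ = 5.667×10^4.
F_P/F_X = (L_P/L_X)/(d_P/d_X)² = 5.667×10^4/2.250 = 2.519×10^4.
m_P − m_X = −2.5 log₁₀(2.519×10^4) = -11.00.

-11.00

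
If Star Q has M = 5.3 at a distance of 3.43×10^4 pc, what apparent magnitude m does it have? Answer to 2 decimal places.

m = M + 5 log₁₀(d/10 pc) = 5.3 + 5 log₁₀(3.43×10^4/10)
  = 5.3 + 5 × 3.535 = 5.3 + 17.68 = 22.98.

22.98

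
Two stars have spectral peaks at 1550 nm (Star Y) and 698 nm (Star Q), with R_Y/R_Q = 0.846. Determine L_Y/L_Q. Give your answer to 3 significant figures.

0.0294

Wien's law gives T ∝ 1/λ_max, so T_Y/T_Q = λ_Q/λ_Y = 698/1550 = 0.4503.
Then L ∝ R²T⁴ gives L_Y/L_Q = (0.846)² × (0.4503)⁴ = 0.7157 × 0.04112 = 0.02943.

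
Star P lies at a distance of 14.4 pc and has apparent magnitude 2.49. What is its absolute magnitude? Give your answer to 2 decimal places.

1.70

M = m − 5 log₁₀(d/10 pc) = 2.49 − 5 log₁₀(14.4/10)
  = 2.49 − 5 × 0.158 = 2.49 − 0.79 = 1.70.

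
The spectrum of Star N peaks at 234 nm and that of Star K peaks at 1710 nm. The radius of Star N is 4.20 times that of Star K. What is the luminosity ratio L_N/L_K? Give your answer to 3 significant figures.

5.03×10^4

Wien's law gives T ∝ 1/λ_max, so T_N/T_K = λ_K/λ_N = 1710/234 = 7.308.
Then L ∝ R²T⁴ gives L_N/L_K = (4.20)² × (7.308)⁴ = 17.64 × 2852 = 5.031×10^4.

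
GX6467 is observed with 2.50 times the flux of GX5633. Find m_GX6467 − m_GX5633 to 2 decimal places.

m_GX6467 − m_GX5633 = −2.5 log₁₀(F_GX6467/F_GX5633) = −2.5 log₁₀(2.50) = −2.5 × (0.398) = -0.995.

-0.99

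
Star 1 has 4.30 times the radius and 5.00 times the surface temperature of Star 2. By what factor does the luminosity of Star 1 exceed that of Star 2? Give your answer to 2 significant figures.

From the Stefan–Boltzmann law, L ∝ R²T⁴, so
L_1/L_2 = (R_1/R_2)² (T_1/T_2)⁴ = (4.30)² × (5.00)⁴ = 18.49 × 625.0 = 1.156×10^4.

1.2×10^4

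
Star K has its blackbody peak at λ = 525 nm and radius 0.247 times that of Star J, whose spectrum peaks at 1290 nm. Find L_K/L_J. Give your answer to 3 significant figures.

2.22

Wien's law gives T ∝ 1/λ_max, so T_K/T_J = λ_J/λ_K = 1290/525 = 2.457.
Then L ∝ R²T⁴ gives L_K/L_J = (0.247)² × (2.457)⁴ = 0.06101 × 36.45 = 2.224.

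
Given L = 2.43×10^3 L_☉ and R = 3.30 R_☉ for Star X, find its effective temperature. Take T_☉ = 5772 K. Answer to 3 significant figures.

T/T_☉ = (L/L_☉)^(1/4) / (R/R_☉)^(1/2)
T = 5772 × (2.43×10^3)^(1/4) / √(3.30) = 5772 × 7.021 / 1.817 = 2.231×10^4 K.

2.23×10^4 K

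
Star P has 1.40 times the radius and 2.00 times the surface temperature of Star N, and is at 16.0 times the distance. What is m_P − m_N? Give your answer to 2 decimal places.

L_P/L_N = (1.40)²(2.00)⁴ = 31.36.
F_P/F_N = (L_P/L_N)/(d_P/d_N)² = 31.36/256.0 = 0.1225.
m_P − m_N = −2.5 log₁₀(0.1225) = 2.28.

2.28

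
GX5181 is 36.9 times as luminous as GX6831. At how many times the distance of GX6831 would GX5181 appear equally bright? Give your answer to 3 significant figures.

6.07

Equal flux requires L_GX5181/d_GX5181² = L_GX6831/d_GX6831², so d_GX5181/d_GX6831 = √(L_GX5181/L_GX6831)
= √(36.9) = 6.075.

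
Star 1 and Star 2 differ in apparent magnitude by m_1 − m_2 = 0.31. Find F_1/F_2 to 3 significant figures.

F_1/F_2 = 10^(−(m_1 − m_2)/2.5) = 10^(-0.31/2.5) = 10^-0.124 = 0.7516.

0.752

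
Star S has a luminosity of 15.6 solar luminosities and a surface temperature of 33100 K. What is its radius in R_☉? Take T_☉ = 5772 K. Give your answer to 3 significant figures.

R/R_☉ = √(L/L_☉) / (T/T_☉)² = √(15.6) / (5.735)²
       = 3.950 / 32.89 = 0.1201.

0.120 R_☉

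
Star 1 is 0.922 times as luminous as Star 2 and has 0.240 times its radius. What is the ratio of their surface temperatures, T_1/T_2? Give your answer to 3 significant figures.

2.00

L ∝ R²T⁴ gives T ∝ (L/R²)^(1/4), so
T_1/T_2 = (0.922 / 0.240²)^(1/4) = (16.01)^(1/4) = 2.000.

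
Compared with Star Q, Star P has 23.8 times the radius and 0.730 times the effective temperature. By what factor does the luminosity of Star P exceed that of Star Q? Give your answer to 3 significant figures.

From the Stefan–Boltzmann law, L ∝ R²T⁴, so
L_P/L_Q = (R_P/R_Q)² (T_P/T_Q)⁴ = (23.8)² × (0.730)⁴ = 566.4 × 0.2840 = 160.9.

161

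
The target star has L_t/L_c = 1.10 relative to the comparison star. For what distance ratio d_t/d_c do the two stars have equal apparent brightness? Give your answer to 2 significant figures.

Equal flux requires L_t/d_t² = L_c/d_c², so d_t/d_c = √(L_t/L_c)
= √(1.10) = 1.049.

1.0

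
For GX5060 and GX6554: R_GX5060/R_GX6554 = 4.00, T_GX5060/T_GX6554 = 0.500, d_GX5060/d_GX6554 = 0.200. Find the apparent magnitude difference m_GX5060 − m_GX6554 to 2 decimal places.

L_GX5060/L_GX6554 = (4.00)²(0.500)⁴ = 1.000.
F_GX5060/F_GX6554 = (L_GX5060/L_GX6554)/(d_GX5060/d_GX6554)² = 1.000/0.04000 = 25.00.
m_GX5060 − m_GX6554 = −2.5 log₁₀(25.00) = -3.49.

-3.49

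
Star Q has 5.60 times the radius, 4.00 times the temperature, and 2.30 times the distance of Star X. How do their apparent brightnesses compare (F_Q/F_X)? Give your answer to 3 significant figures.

L_Q/L_X = (R_Q/R_X)²(T_Q/T_X)⁴ = (5.60)² × (4.00)⁴ = 8028.
F_Q/F_X = (L_Q/L_X)/(d_Q/d_X)² = 8028 / (2.30)² = 1518.

1.52×10^3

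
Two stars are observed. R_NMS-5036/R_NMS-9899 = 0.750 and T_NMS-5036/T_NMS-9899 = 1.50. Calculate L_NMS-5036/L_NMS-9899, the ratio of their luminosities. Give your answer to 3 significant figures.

2.85

From the Stefan–Boltzmann law, L ∝ R²T⁴, so
L_NMS-5036/L_NMS-9899 = (R_NMS-5036/R_NMS-9899)² (T_NMS-5036/T_NMS-9899)⁴ = (0.750)² × (1.50)⁴ = 0.5625 × 5.062 = 2.848.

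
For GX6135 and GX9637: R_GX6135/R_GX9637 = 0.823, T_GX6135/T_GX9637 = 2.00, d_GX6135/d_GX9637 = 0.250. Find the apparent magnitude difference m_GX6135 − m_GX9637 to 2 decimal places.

L_GX6135/L_GX9637 = (0.823)²(2.00)⁴ = 10.84.
F_GX6135/F_GX9637 = (L_GX6135/L_GX9637)/(d_GX6135/d_GX9637)² = 10.84/0.06250 = 173.4.
m_GX6135 − m_GX9637 = −2.5 log₁₀(173.4) = -5.60.

-5.60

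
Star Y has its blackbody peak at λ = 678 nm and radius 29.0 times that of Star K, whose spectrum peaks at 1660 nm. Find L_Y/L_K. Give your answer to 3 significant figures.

3.02×10^4

Wien's law gives T ∝ 1/λ_max, so T_Y/T_K = λ_K/λ_Y = 1660/678 = 2.448.
Then L ∝ R²T⁴ gives L_Y/L_K = (29.0)² × (2.448)⁴ = 841.0 × 35.93 = 3.022×10^4.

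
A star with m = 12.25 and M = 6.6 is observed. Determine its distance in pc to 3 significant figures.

m − M = 5 log₁₀(d/10 pc)
12.25 − (6.6) = 5.65 = 5 log₁₀(d/10)
d = 10 × 10^(5.65/5) = 10 × 10^1.130 = 134.9 pc.

135 pc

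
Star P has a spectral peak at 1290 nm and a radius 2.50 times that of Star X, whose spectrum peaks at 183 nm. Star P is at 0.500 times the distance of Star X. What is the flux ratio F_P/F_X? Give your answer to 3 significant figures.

Wien's law: T_P/T_X = λ_X/λ_P = 183/1290 = 0.1419.
L_P/L_X = (R_P/R_X)²(T_P/T_X)⁴ = (2.50)²(0.1419)⁴ = 0.002531.
F_P/F_X = (L_P/L_X)/(d_P/d_X)² = 0.002531/(0.500)² = 0.01012.

0.0101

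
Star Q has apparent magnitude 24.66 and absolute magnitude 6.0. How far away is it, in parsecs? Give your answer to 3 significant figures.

m − M = 5 log₁₀(d/10 pc)
24.66 − (6.0) = 18.66 = 5 log₁₀(d/10)
d = 10 × 10^(18.66/5) = 10 × 10^3.732 = 5.395×10^4 pc.

5.40×10^4 pc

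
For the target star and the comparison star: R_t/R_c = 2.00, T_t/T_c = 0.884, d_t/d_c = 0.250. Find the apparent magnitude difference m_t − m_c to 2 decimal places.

-3.98

L_t/L_c = (2.00)²(0.884)⁴ = 2.443.
F_t/F_c = (L_t/L_c)/(d_t/d_c)² = 2.443/0.06250 = 39.08.
m_t − m_c = −2.5 log₁₀(39.08) = -3.98.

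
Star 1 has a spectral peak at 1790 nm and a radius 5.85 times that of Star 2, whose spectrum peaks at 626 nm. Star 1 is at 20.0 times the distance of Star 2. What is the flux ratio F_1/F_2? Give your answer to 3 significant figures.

Wien's law: T_1/T_2 = λ_2/λ_1 = 626/1790 = 0.3497.
L_1/L_2 = (R_1/R_2)²(T_1/T_2)⁴ = (5.85)²(0.3497)⁴ = 0.5119.
F_1/F_2 = (L_1/L_2)/(d_1/d_2)² = 0.5119/(20.0)² = 0.001280.

0.00128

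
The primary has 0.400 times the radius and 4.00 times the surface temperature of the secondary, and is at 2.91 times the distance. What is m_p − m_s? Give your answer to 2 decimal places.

L_p/L_s = (0.400)²(4.00)⁴ = 40.96.
F_p/F_s = (L_p/L_s)/(d_p/d_s)² = 40.96/8.468 = 4.837.
m_p − m_s = −2.5 log₁₀(4.837) = -1.71.

-1.71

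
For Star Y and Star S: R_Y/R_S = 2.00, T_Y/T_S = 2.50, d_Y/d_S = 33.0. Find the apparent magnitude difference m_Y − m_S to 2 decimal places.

L_Y/L_S = (2.00)²(2.50)⁴ = 156.2.
F_Y/F_S = (L_Y/L_S)/(d_Y/d_S)² = 156.2/1089 = 0.1435.
m_Y − m_S = −2.5 log₁₀(0.1435) = 2.11.

2.11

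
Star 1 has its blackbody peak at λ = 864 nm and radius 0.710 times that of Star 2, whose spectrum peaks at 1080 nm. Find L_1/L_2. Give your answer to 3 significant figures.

1.23

Wien's law gives T ∝ 1/λ_max, so T_1/T_2 = λ_2/λ_1 = 1080/864 = 1.250.
Then L ∝ R²T⁴ gives L_1/L_2 = (0.710)² × (1.250)⁴ = 0.5041 × 2.441 = 1.231.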